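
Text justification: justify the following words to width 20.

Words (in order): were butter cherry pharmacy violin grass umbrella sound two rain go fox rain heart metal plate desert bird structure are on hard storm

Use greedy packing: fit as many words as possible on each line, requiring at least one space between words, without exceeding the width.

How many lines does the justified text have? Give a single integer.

Answer: 8

Derivation:
Line 1: ['were', 'butter', 'cherry'] (min_width=18, slack=2)
Line 2: ['pharmacy', 'violin'] (min_width=15, slack=5)
Line 3: ['grass', 'umbrella', 'sound'] (min_width=20, slack=0)
Line 4: ['two', 'rain', 'go', 'fox', 'rain'] (min_width=20, slack=0)
Line 5: ['heart', 'metal', 'plate'] (min_width=17, slack=3)
Line 6: ['desert', 'bird'] (min_width=11, slack=9)
Line 7: ['structure', 'are', 'on'] (min_width=16, slack=4)
Line 8: ['hard', 'storm'] (min_width=10, slack=10)
Total lines: 8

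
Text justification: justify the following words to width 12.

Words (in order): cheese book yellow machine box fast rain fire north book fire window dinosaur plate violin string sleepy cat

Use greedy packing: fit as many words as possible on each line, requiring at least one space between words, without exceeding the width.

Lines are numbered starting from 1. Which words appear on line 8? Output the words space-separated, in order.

Line 1: ['cheese', 'book'] (min_width=11, slack=1)
Line 2: ['yellow'] (min_width=6, slack=6)
Line 3: ['machine', 'box'] (min_width=11, slack=1)
Line 4: ['fast', 'rain'] (min_width=9, slack=3)
Line 5: ['fire', 'north'] (min_width=10, slack=2)
Line 6: ['book', 'fire'] (min_width=9, slack=3)
Line 7: ['window'] (min_width=6, slack=6)
Line 8: ['dinosaur'] (min_width=8, slack=4)
Line 9: ['plate', 'violin'] (min_width=12, slack=0)
Line 10: ['string'] (min_width=6, slack=6)
Line 11: ['sleepy', 'cat'] (min_width=10, slack=2)

Answer: dinosaur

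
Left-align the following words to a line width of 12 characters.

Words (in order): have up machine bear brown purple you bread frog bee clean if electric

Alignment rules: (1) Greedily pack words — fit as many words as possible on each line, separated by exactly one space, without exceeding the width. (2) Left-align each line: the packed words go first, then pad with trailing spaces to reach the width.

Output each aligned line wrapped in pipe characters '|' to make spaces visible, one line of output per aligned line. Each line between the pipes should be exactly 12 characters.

Line 1: ['have', 'up'] (min_width=7, slack=5)
Line 2: ['machine', 'bear'] (min_width=12, slack=0)
Line 3: ['brown', 'purple'] (min_width=12, slack=0)
Line 4: ['you', 'bread'] (min_width=9, slack=3)
Line 5: ['frog', 'bee'] (min_width=8, slack=4)
Line 6: ['clean', 'if'] (min_width=8, slack=4)
Line 7: ['electric'] (min_width=8, slack=4)

Answer: |have up     |
|machine bear|
|brown purple|
|you bread   |
|frog bee    |
|clean if    |
|electric    |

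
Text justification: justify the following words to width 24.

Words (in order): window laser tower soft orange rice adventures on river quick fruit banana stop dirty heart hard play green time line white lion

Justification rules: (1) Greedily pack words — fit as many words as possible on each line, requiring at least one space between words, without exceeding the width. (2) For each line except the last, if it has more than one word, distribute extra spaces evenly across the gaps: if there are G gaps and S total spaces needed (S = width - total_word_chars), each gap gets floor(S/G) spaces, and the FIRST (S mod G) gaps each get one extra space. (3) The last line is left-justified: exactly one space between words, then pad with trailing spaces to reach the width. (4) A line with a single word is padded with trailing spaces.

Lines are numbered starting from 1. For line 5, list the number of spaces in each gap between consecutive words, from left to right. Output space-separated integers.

Answer: 3 2 2

Derivation:
Line 1: ['window', 'laser', 'tower', 'soft'] (min_width=23, slack=1)
Line 2: ['orange', 'rice', 'adventures'] (min_width=22, slack=2)
Line 3: ['on', 'river', 'quick', 'fruit'] (min_width=20, slack=4)
Line 4: ['banana', 'stop', 'dirty', 'heart'] (min_width=23, slack=1)
Line 5: ['hard', 'play', 'green', 'time'] (min_width=20, slack=4)
Line 6: ['line', 'white', 'lion'] (min_width=15, slack=9)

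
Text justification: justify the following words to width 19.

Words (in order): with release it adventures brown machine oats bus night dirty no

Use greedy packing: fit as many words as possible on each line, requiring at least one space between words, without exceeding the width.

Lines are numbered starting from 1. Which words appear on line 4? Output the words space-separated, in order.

Line 1: ['with', 'release', 'it'] (min_width=15, slack=4)
Line 2: ['adventures', 'brown'] (min_width=16, slack=3)
Line 3: ['machine', 'oats', 'bus'] (min_width=16, slack=3)
Line 4: ['night', 'dirty', 'no'] (min_width=14, slack=5)

Answer: night dirty no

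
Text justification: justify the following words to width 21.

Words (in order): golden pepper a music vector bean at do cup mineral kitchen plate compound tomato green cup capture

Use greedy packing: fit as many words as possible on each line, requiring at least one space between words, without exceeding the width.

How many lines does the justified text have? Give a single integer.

Answer: 5

Derivation:
Line 1: ['golden', 'pepper', 'a', 'music'] (min_width=21, slack=0)
Line 2: ['vector', 'bean', 'at', 'do', 'cup'] (min_width=21, slack=0)
Line 3: ['mineral', 'kitchen', 'plate'] (min_width=21, slack=0)
Line 4: ['compound', 'tomato', 'green'] (min_width=21, slack=0)
Line 5: ['cup', 'capture'] (min_width=11, slack=10)
Total lines: 5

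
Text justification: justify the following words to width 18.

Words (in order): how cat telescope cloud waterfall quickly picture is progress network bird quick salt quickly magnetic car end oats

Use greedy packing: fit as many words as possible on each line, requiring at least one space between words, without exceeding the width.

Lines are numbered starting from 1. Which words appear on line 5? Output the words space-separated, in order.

Answer: bird quick salt

Derivation:
Line 1: ['how', 'cat', 'telescope'] (min_width=17, slack=1)
Line 2: ['cloud', 'waterfall'] (min_width=15, slack=3)
Line 3: ['quickly', 'picture', 'is'] (min_width=18, slack=0)
Line 4: ['progress', 'network'] (min_width=16, slack=2)
Line 5: ['bird', 'quick', 'salt'] (min_width=15, slack=3)
Line 6: ['quickly', 'magnetic'] (min_width=16, slack=2)
Line 7: ['car', 'end', 'oats'] (min_width=12, slack=6)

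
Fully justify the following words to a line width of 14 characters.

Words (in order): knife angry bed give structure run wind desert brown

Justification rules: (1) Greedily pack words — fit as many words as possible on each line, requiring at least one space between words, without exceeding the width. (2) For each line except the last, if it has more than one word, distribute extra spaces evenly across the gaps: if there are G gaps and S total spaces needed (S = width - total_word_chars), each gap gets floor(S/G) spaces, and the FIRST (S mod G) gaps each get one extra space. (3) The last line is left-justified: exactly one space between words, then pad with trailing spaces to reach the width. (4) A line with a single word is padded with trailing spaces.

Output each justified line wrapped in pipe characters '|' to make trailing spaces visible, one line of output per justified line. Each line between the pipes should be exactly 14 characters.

Line 1: ['knife', 'angry'] (min_width=11, slack=3)
Line 2: ['bed', 'give'] (min_width=8, slack=6)
Line 3: ['structure', 'run'] (min_width=13, slack=1)
Line 4: ['wind', 'desert'] (min_width=11, slack=3)
Line 5: ['brown'] (min_width=5, slack=9)

Answer: |knife    angry|
|bed       give|
|structure  run|
|wind    desert|
|brown         |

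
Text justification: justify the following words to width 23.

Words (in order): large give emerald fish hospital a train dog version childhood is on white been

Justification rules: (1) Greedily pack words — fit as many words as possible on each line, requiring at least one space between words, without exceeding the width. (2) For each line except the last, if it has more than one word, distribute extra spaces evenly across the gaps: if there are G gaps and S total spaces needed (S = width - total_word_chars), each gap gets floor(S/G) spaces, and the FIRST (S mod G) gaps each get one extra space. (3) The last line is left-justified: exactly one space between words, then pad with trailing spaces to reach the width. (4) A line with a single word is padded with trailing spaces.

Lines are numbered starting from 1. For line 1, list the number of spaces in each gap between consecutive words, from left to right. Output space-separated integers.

Line 1: ['large', 'give', 'emerald', 'fish'] (min_width=23, slack=0)
Line 2: ['hospital', 'a', 'train', 'dog'] (min_width=20, slack=3)
Line 3: ['version', 'childhood', 'is', 'on'] (min_width=23, slack=0)
Line 4: ['white', 'been'] (min_width=10, slack=13)

Answer: 1 1 1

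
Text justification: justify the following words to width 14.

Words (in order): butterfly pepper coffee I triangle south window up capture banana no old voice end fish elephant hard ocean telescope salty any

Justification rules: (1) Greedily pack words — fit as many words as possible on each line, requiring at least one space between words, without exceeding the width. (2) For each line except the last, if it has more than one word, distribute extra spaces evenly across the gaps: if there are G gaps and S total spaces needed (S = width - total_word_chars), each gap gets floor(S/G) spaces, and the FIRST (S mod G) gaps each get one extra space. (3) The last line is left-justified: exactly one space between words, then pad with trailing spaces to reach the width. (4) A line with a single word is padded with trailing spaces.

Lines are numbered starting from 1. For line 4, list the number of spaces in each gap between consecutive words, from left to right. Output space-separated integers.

Answer: 3

Derivation:
Line 1: ['butterfly'] (min_width=9, slack=5)
Line 2: ['pepper', 'coffee'] (min_width=13, slack=1)
Line 3: ['I', 'triangle'] (min_width=10, slack=4)
Line 4: ['south', 'window'] (min_width=12, slack=2)
Line 5: ['up', 'capture'] (min_width=10, slack=4)
Line 6: ['banana', 'no', 'old'] (min_width=13, slack=1)
Line 7: ['voice', 'end', 'fish'] (min_width=14, slack=0)
Line 8: ['elephant', 'hard'] (min_width=13, slack=1)
Line 9: ['ocean'] (min_width=5, slack=9)
Line 10: ['telescope'] (min_width=9, slack=5)
Line 11: ['salty', 'any'] (min_width=9, slack=5)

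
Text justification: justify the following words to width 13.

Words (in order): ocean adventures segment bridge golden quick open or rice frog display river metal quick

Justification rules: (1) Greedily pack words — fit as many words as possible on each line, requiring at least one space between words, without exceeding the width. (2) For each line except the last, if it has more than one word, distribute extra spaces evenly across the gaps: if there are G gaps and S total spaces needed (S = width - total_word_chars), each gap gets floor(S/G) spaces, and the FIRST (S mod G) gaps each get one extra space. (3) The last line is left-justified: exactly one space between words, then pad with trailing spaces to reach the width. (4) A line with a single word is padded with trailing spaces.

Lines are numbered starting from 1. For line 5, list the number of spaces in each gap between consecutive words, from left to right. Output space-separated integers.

Line 1: ['ocean'] (min_width=5, slack=8)
Line 2: ['adventures'] (min_width=10, slack=3)
Line 3: ['segment'] (min_width=7, slack=6)
Line 4: ['bridge', 'golden'] (min_width=13, slack=0)
Line 5: ['quick', 'open', 'or'] (min_width=13, slack=0)
Line 6: ['rice', 'frog'] (min_width=9, slack=4)
Line 7: ['display', 'river'] (min_width=13, slack=0)
Line 8: ['metal', 'quick'] (min_width=11, slack=2)

Answer: 1 1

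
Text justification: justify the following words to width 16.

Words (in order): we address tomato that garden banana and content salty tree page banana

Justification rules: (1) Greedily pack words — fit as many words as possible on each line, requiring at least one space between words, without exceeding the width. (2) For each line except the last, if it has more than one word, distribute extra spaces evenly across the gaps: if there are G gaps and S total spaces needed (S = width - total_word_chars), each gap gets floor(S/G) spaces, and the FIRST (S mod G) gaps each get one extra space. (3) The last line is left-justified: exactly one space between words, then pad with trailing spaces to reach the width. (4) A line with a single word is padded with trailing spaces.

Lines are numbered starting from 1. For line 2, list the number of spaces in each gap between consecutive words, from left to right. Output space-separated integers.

Answer: 6

Derivation:
Line 1: ['we', 'address'] (min_width=10, slack=6)
Line 2: ['tomato', 'that'] (min_width=11, slack=5)
Line 3: ['garden', 'banana'] (min_width=13, slack=3)
Line 4: ['and', 'content'] (min_width=11, slack=5)
Line 5: ['salty', 'tree', 'page'] (min_width=15, slack=1)
Line 6: ['banana'] (min_width=6, slack=10)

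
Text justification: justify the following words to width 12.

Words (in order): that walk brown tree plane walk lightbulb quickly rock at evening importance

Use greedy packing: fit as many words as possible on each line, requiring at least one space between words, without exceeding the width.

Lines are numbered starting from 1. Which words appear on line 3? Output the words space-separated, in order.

Line 1: ['that', 'walk'] (min_width=9, slack=3)
Line 2: ['brown', 'tree'] (min_width=10, slack=2)
Line 3: ['plane', 'walk'] (min_width=10, slack=2)
Line 4: ['lightbulb'] (min_width=9, slack=3)
Line 5: ['quickly', 'rock'] (min_width=12, slack=0)
Line 6: ['at', 'evening'] (min_width=10, slack=2)
Line 7: ['importance'] (min_width=10, slack=2)

Answer: plane walk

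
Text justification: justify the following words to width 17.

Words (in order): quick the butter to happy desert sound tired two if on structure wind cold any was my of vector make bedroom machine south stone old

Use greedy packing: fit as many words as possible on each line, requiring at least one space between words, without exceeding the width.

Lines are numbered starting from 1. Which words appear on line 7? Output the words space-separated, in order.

Line 1: ['quick', 'the', 'butter'] (min_width=16, slack=1)
Line 2: ['to', 'happy', 'desert'] (min_width=15, slack=2)
Line 3: ['sound', 'tired', 'two'] (min_width=15, slack=2)
Line 4: ['if', 'on', 'structure'] (min_width=15, slack=2)
Line 5: ['wind', 'cold', 'any', 'was'] (min_width=17, slack=0)
Line 6: ['my', 'of', 'vector', 'make'] (min_width=17, slack=0)
Line 7: ['bedroom', 'machine'] (min_width=15, slack=2)
Line 8: ['south', 'stone', 'old'] (min_width=15, slack=2)

Answer: bedroom machine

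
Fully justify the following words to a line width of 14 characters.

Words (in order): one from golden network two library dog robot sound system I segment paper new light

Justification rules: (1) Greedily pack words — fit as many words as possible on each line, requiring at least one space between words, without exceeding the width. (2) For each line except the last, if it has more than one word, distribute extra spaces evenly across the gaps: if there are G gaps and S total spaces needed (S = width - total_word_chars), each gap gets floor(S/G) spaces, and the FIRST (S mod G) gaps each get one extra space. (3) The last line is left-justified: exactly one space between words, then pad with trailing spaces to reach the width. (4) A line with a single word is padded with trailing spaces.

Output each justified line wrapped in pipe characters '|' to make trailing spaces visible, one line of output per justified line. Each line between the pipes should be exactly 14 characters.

Answer: |one       from|
|golden network|
|two    library|
|dog      robot|
|sound system I|
|segment  paper|
|new light     |

Derivation:
Line 1: ['one', 'from'] (min_width=8, slack=6)
Line 2: ['golden', 'network'] (min_width=14, slack=0)
Line 3: ['two', 'library'] (min_width=11, slack=3)
Line 4: ['dog', 'robot'] (min_width=9, slack=5)
Line 5: ['sound', 'system', 'I'] (min_width=14, slack=0)
Line 6: ['segment', 'paper'] (min_width=13, slack=1)
Line 7: ['new', 'light'] (min_width=9, slack=5)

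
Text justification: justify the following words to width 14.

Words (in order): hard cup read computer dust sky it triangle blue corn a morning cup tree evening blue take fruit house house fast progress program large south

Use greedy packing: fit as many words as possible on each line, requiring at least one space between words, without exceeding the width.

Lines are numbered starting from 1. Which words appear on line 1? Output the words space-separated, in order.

Answer: hard cup read

Derivation:
Line 1: ['hard', 'cup', 'read'] (min_width=13, slack=1)
Line 2: ['computer', 'dust'] (min_width=13, slack=1)
Line 3: ['sky', 'it'] (min_width=6, slack=8)
Line 4: ['triangle', 'blue'] (min_width=13, slack=1)
Line 5: ['corn', 'a', 'morning'] (min_width=14, slack=0)
Line 6: ['cup', 'tree'] (min_width=8, slack=6)
Line 7: ['evening', 'blue'] (min_width=12, slack=2)
Line 8: ['take', 'fruit'] (min_width=10, slack=4)
Line 9: ['house', 'house'] (min_width=11, slack=3)
Line 10: ['fast', 'progress'] (min_width=13, slack=1)
Line 11: ['program', 'large'] (min_width=13, slack=1)
Line 12: ['south'] (min_width=5, slack=9)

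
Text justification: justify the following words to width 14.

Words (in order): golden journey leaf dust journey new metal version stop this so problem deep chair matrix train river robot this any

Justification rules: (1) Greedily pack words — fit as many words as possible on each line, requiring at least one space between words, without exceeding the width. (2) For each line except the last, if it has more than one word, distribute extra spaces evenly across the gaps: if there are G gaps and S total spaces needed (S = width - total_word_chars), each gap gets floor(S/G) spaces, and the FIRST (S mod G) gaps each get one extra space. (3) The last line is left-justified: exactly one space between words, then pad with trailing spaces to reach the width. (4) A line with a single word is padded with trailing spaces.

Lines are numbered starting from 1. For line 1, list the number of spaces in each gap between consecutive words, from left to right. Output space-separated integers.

Answer: 1

Derivation:
Line 1: ['golden', 'journey'] (min_width=14, slack=0)
Line 2: ['leaf', 'dust'] (min_width=9, slack=5)
Line 3: ['journey', 'new'] (min_width=11, slack=3)
Line 4: ['metal', 'version'] (min_width=13, slack=1)
Line 5: ['stop', 'this', 'so'] (min_width=12, slack=2)
Line 6: ['problem', 'deep'] (min_width=12, slack=2)
Line 7: ['chair', 'matrix'] (min_width=12, slack=2)
Line 8: ['train', 'river'] (min_width=11, slack=3)
Line 9: ['robot', 'this', 'any'] (min_width=14, slack=0)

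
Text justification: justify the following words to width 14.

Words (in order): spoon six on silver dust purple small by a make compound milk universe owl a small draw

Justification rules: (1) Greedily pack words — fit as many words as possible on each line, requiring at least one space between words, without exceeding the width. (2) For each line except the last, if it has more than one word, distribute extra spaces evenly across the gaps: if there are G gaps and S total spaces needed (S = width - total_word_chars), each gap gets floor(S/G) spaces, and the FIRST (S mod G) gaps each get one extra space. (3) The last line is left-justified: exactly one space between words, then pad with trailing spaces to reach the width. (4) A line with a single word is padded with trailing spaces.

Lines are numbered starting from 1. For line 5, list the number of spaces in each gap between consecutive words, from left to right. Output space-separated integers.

Answer: 2

Derivation:
Line 1: ['spoon', 'six', 'on'] (min_width=12, slack=2)
Line 2: ['silver', 'dust'] (min_width=11, slack=3)
Line 3: ['purple', 'small'] (min_width=12, slack=2)
Line 4: ['by', 'a', 'make'] (min_width=9, slack=5)
Line 5: ['compound', 'milk'] (min_width=13, slack=1)
Line 6: ['universe', 'owl', 'a'] (min_width=14, slack=0)
Line 7: ['small', 'draw'] (min_width=10, slack=4)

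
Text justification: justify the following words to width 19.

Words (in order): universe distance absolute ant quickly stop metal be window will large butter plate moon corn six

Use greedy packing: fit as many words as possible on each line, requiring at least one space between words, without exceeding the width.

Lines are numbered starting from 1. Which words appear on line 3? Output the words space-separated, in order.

Answer: quickly stop metal

Derivation:
Line 1: ['universe', 'distance'] (min_width=17, slack=2)
Line 2: ['absolute', 'ant'] (min_width=12, slack=7)
Line 3: ['quickly', 'stop', 'metal'] (min_width=18, slack=1)
Line 4: ['be', 'window', 'will'] (min_width=14, slack=5)
Line 5: ['large', 'butter', 'plate'] (min_width=18, slack=1)
Line 6: ['moon', 'corn', 'six'] (min_width=13, slack=6)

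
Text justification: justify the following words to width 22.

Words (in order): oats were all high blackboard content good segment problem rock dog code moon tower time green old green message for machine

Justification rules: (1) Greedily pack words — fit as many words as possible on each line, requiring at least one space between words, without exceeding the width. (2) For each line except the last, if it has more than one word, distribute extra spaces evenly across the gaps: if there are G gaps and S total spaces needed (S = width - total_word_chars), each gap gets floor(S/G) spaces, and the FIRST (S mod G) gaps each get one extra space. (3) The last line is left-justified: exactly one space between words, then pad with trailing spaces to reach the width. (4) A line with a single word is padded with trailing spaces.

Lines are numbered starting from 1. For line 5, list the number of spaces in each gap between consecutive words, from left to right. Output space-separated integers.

Answer: 2 2 1

Derivation:
Line 1: ['oats', 'were', 'all', 'high'] (min_width=18, slack=4)
Line 2: ['blackboard', 'content'] (min_width=18, slack=4)
Line 3: ['good', 'segment', 'problem'] (min_width=20, slack=2)
Line 4: ['rock', 'dog', 'code', 'moon'] (min_width=18, slack=4)
Line 5: ['tower', 'time', 'green', 'old'] (min_width=20, slack=2)
Line 6: ['green', 'message', 'for'] (min_width=17, slack=5)
Line 7: ['machine'] (min_width=7, slack=15)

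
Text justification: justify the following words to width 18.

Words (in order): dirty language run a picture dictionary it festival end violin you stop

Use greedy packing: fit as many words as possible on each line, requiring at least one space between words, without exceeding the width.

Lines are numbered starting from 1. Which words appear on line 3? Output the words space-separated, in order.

Line 1: ['dirty', 'language', 'run'] (min_width=18, slack=0)
Line 2: ['a', 'picture'] (min_width=9, slack=9)
Line 3: ['dictionary', 'it'] (min_width=13, slack=5)
Line 4: ['festival', 'end'] (min_width=12, slack=6)
Line 5: ['violin', 'you', 'stop'] (min_width=15, slack=3)

Answer: dictionary it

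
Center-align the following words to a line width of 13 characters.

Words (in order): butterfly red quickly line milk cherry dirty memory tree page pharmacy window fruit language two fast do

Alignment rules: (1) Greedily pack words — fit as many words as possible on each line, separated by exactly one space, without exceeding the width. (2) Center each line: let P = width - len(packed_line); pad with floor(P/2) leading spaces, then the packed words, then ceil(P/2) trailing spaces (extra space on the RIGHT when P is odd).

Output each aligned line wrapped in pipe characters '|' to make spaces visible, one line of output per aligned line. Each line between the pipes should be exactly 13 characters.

Answer: |butterfly red|
|quickly line |
| milk cherry |
|dirty memory |
|  tree page  |
|  pharmacy   |
|window fruit |
|language two |
|   fast do   |

Derivation:
Line 1: ['butterfly', 'red'] (min_width=13, slack=0)
Line 2: ['quickly', 'line'] (min_width=12, slack=1)
Line 3: ['milk', 'cherry'] (min_width=11, slack=2)
Line 4: ['dirty', 'memory'] (min_width=12, slack=1)
Line 5: ['tree', 'page'] (min_width=9, slack=4)
Line 6: ['pharmacy'] (min_width=8, slack=5)
Line 7: ['window', 'fruit'] (min_width=12, slack=1)
Line 8: ['language', 'two'] (min_width=12, slack=1)
Line 9: ['fast', 'do'] (min_width=7, slack=6)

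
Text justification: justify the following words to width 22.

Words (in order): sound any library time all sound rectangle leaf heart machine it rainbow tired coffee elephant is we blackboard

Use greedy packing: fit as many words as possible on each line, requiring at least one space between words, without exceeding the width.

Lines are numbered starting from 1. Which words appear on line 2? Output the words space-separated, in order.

Line 1: ['sound', 'any', 'library', 'time'] (min_width=22, slack=0)
Line 2: ['all', 'sound', 'rectangle'] (min_width=19, slack=3)
Line 3: ['leaf', 'heart', 'machine', 'it'] (min_width=21, slack=1)
Line 4: ['rainbow', 'tired', 'coffee'] (min_width=20, slack=2)
Line 5: ['elephant', 'is', 'we'] (min_width=14, slack=8)
Line 6: ['blackboard'] (min_width=10, slack=12)

Answer: all sound rectangle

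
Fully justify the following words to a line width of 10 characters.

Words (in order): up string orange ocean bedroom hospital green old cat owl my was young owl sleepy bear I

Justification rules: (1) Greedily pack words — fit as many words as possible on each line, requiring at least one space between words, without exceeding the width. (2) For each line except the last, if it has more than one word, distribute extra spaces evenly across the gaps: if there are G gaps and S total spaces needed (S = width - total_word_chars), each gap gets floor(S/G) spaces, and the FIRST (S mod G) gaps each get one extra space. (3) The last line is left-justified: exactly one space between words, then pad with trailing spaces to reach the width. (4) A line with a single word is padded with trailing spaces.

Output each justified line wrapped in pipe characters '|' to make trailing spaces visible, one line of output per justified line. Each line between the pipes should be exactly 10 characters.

Line 1: ['up', 'string'] (min_width=9, slack=1)
Line 2: ['orange'] (min_width=6, slack=4)
Line 3: ['ocean'] (min_width=5, slack=5)
Line 4: ['bedroom'] (min_width=7, slack=3)
Line 5: ['hospital'] (min_width=8, slack=2)
Line 6: ['green', 'old'] (min_width=9, slack=1)
Line 7: ['cat', 'owl', 'my'] (min_width=10, slack=0)
Line 8: ['was', 'young'] (min_width=9, slack=1)
Line 9: ['owl', 'sleepy'] (min_width=10, slack=0)
Line 10: ['bear', 'I'] (min_width=6, slack=4)

Answer: |up  string|
|orange    |
|ocean     |
|bedroom   |
|hospital  |
|green  old|
|cat owl my|
|was  young|
|owl sleepy|
|bear I    |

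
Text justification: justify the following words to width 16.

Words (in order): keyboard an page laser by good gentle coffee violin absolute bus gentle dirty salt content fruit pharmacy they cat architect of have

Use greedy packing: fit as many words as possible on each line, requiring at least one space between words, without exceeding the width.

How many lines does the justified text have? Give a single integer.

Answer: 10

Derivation:
Line 1: ['keyboard', 'an', 'page'] (min_width=16, slack=0)
Line 2: ['laser', 'by', 'good'] (min_width=13, slack=3)
Line 3: ['gentle', 'coffee'] (min_width=13, slack=3)
Line 4: ['violin', 'absolute'] (min_width=15, slack=1)
Line 5: ['bus', 'gentle', 'dirty'] (min_width=16, slack=0)
Line 6: ['salt', 'content'] (min_width=12, slack=4)
Line 7: ['fruit', 'pharmacy'] (min_width=14, slack=2)
Line 8: ['they', 'cat'] (min_width=8, slack=8)
Line 9: ['architect', 'of'] (min_width=12, slack=4)
Line 10: ['have'] (min_width=4, slack=12)
Total lines: 10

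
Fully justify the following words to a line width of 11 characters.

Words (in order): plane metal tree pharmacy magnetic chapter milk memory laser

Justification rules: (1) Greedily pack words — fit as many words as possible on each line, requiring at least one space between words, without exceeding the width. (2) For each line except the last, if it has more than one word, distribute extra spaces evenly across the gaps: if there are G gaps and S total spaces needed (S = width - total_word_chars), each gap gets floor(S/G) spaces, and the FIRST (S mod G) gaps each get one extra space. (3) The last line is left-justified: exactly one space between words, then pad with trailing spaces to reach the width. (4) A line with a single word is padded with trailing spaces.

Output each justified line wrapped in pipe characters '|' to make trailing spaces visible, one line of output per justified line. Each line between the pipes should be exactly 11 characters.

Answer: |plane metal|
|tree       |
|pharmacy   |
|magnetic   |
|chapter    |
|milk memory|
|laser      |

Derivation:
Line 1: ['plane', 'metal'] (min_width=11, slack=0)
Line 2: ['tree'] (min_width=4, slack=7)
Line 3: ['pharmacy'] (min_width=8, slack=3)
Line 4: ['magnetic'] (min_width=8, slack=3)
Line 5: ['chapter'] (min_width=7, slack=4)
Line 6: ['milk', 'memory'] (min_width=11, slack=0)
Line 7: ['laser'] (min_width=5, slack=6)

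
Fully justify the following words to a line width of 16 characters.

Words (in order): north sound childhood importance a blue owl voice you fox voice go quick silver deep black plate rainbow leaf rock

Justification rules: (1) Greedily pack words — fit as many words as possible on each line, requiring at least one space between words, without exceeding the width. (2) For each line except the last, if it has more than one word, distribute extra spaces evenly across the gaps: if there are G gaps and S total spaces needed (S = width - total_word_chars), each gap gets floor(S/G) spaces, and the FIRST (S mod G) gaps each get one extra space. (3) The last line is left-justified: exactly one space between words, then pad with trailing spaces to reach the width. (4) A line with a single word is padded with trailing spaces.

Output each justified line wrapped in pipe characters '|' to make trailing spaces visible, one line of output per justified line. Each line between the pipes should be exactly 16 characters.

Line 1: ['north', 'sound'] (min_width=11, slack=5)
Line 2: ['childhood'] (min_width=9, slack=7)
Line 3: ['importance', 'a'] (min_width=12, slack=4)
Line 4: ['blue', 'owl', 'voice'] (min_width=14, slack=2)
Line 5: ['you', 'fox', 'voice', 'go'] (min_width=16, slack=0)
Line 6: ['quick', 'silver'] (min_width=12, slack=4)
Line 7: ['deep', 'black', 'plate'] (min_width=16, slack=0)
Line 8: ['rainbow', 'leaf'] (min_width=12, slack=4)
Line 9: ['rock'] (min_width=4, slack=12)

Answer: |north      sound|
|childhood       |
|importance     a|
|blue  owl  voice|
|you fox voice go|
|quick     silver|
|deep black plate|
|rainbow     leaf|
|rock            |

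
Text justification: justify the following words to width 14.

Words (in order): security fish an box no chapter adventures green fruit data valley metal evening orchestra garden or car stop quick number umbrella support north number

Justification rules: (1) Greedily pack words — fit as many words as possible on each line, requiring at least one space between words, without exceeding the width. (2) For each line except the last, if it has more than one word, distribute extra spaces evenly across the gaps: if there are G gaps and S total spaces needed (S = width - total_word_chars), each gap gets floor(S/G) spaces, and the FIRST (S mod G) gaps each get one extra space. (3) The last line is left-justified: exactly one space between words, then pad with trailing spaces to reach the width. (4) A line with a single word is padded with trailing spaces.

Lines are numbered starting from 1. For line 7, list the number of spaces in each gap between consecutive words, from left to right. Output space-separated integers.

Answer: 2

Derivation:
Line 1: ['security', 'fish'] (min_width=13, slack=1)
Line 2: ['an', 'box', 'no'] (min_width=9, slack=5)
Line 3: ['chapter'] (min_width=7, slack=7)
Line 4: ['adventures'] (min_width=10, slack=4)
Line 5: ['green', 'fruit'] (min_width=11, slack=3)
Line 6: ['data', 'valley'] (min_width=11, slack=3)
Line 7: ['metal', 'evening'] (min_width=13, slack=1)
Line 8: ['orchestra'] (min_width=9, slack=5)
Line 9: ['garden', 'or', 'car'] (min_width=13, slack=1)
Line 10: ['stop', 'quick'] (min_width=10, slack=4)
Line 11: ['number'] (min_width=6, slack=8)
Line 12: ['umbrella'] (min_width=8, slack=6)
Line 13: ['support', 'north'] (min_width=13, slack=1)
Line 14: ['number'] (min_width=6, slack=8)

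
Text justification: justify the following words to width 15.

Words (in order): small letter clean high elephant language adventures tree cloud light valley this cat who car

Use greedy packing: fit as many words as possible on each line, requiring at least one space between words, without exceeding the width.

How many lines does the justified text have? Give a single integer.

Answer: 8

Derivation:
Line 1: ['small', 'letter'] (min_width=12, slack=3)
Line 2: ['clean', 'high'] (min_width=10, slack=5)
Line 3: ['elephant'] (min_width=8, slack=7)
Line 4: ['language'] (min_width=8, slack=7)
Line 5: ['adventures', 'tree'] (min_width=15, slack=0)
Line 6: ['cloud', 'light'] (min_width=11, slack=4)
Line 7: ['valley', 'this', 'cat'] (min_width=15, slack=0)
Line 8: ['who', 'car'] (min_width=7, slack=8)
Total lines: 8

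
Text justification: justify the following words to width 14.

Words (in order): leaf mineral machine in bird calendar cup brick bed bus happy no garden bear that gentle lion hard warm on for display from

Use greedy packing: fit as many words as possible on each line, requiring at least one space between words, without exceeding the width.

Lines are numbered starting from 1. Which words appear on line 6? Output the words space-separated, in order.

Answer: garden bear

Derivation:
Line 1: ['leaf', 'mineral'] (min_width=12, slack=2)
Line 2: ['machine', 'in'] (min_width=10, slack=4)
Line 3: ['bird', 'calendar'] (min_width=13, slack=1)
Line 4: ['cup', 'brick', 'bed'] (min_width=13, slack=1)
Line 5: ['bus', 'happy', 'no'] (min_width=12, slack=2)
Line 6: ['garden', 'bear'] (min_width=11, slack=3)
Line 7: ['that', 'gentle'] (min_width=11, slack=3)
Line 8: ['lion', 'hard', 'warm'] (min_width=14, slack=0)
Line 9: ['on', 'for', 'display'] (min_width=14, slack=0)
Line 10: ['from'] (min_width=4, slack=10)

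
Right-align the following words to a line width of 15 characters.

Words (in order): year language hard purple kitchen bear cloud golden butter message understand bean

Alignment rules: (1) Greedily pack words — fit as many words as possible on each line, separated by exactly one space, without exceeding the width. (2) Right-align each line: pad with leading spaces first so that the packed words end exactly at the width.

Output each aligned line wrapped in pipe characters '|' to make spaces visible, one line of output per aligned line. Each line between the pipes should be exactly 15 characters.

Line 1: ['year', 'language'] (min_width=13, slack=2)
Line 2: ['hard', 'purple'] (min_width=11, slack=4)
Line 3: ['kitchen', 'bear'] (min_width=12, slack=3)
Line 4: ['cloud', 'golden'] (min_width=12, slack=3)
Line 5: ['butter', 'message'] (min_width=14, slack=1)
Line 6: ['understand', 'bean'] (min_width=15, slack=0)

Answer: |  year language|
|    hard purple|
|   kitchen bear|
|   cloud golden|
| butter message|
|understand bean|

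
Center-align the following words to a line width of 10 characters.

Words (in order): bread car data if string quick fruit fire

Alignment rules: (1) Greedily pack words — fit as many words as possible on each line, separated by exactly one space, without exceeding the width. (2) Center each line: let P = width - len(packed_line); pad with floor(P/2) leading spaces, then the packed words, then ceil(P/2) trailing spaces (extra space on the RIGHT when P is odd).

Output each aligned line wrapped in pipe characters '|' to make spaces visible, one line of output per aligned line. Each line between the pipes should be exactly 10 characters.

Line 1: ['bread', 'car'] (min_width=9, slack=1)
Line 2: ['data', 'if'] (min_width=7, slack=3)
Line 3: ['string'] (min_width=6, slack=4)
Line 4: ['quick'] (min_width=5, slack=5)
Line 5: ['fruit', 'fire'] (min_width=10, slack=0)

Answer: |bread car |
| data if  |
|  string  |
|  quick   |
|fruit fire|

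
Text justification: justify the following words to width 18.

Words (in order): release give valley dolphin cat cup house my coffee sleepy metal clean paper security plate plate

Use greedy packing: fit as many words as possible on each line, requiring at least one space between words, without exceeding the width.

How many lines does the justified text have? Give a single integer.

Answer: 7

Derivation:
Line 1: ['release', 'give'] (min_width=12, slack=6)
Line 2: ['valley', 'dolphin', 'cat'] (min_width=18, slack=0)
Line 3: ['cup', 'house', 'my'] (min_width=12, slack=6)
Line 4: ['coffee', 'sleepy'] (min_width=13, slack=5)
Line 5: ['metal', 'clean', 'paper'] (min_width=17, slack=1)
Line 6: ['security', 'plate'] (min_width=14, slack=4)
Line 7: ['plate'] (min_width=5, slack=13)
Total lines: 7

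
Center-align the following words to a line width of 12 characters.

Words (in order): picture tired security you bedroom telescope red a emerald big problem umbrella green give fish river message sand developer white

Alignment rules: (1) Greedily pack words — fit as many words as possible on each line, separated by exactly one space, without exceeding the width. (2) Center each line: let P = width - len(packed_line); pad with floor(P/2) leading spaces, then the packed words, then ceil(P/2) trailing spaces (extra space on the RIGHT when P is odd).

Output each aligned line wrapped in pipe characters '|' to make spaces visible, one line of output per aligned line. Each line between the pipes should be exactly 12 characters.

Line 1: ['picture'] (min_width=7, slack=5)
Line 2: ['tired'] (min_width=5, slack=7)
Line 3: ['security', 'you'] (min_width=12, slack=0)
Line 4: ['bedroom'] (min_width=7, slack=5)
Line 5: ['telescope'] (min_width=9, slack=3)
Line 6: ['red', 'a'] (min_width=5, slack=7)
Line 7: ['emerald', 'big'] (min_width=11, slack=1)
Line 8: ['problem'] (min_width=7, slack=5)
Line 9: ['umbrella'] (min_width=8, slack=4)
Line 10: ['green', 'give'] (min_width=10, slack=2)
Line 11: ['fish', 'river'] (min_width=10, slack=2)
Line 12: ['message', 'sand'] (min_width=12, slack=0)
Line 13: ['developer'] (min_width=9, slack=3)
Line 14: ['white'] (min_width=5, slack=7)

Answer: |  picture   |
|   tired    |
|security you|
|  bedroom   |
| telescope  |
|   red a    |
|emerald big |
|  problem   |
|  umbrella  |
| green give |
| fish river |
|message sand|
| developer  |
|   white    |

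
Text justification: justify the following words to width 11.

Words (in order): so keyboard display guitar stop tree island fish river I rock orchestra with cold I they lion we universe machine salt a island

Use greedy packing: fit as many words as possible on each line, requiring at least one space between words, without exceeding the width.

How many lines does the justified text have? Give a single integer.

Line 1: ['so', 'keyboard'] (min_width=11, slack=0)
Line 2: ['display'] (min_width=7, slack=4)
Line 3: ['guitar', 'stop'] (min_width=11, slack=0)
Line 4: ['tree', 'island'] (min_width=11, slack=0)
Line 5: ['fish', 'river'] (min_width=10, slack=1)
Line 6: ['I', 'rock'] (min_width=6, slack=5)
Line 7: ['orchestra'] (min_width=9, slack=2)
Line 8: ['with', 'cold', 'I'] (min_width=11, slack=0)
Line 9: ['they', 'lion'] (min_width=9, slack=2)
Line 10: ['we', 'universe'] (min_width=11, slack=0)
Line 11: ['machine'] (min_width=7, slack=4)
Line 12: ['salt', 'a'] (min_width=6, slack=5)
Line 13: ['island'] (min_width=6, slack=5)
Total lines: 13

Answer: 13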